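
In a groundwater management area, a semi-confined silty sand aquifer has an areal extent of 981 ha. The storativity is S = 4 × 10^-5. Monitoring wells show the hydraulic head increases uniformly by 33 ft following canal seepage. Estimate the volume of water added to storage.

ΔV ≈ 3950 m³

A = 981 ha = 9.81 × 10^6 m²
Δh = 33 ft = 10.06 m
ΔV = S × A × Δh = 4 × 10^-5 × 9.81 × 10^6 m² × 10.06 m = 3947 m³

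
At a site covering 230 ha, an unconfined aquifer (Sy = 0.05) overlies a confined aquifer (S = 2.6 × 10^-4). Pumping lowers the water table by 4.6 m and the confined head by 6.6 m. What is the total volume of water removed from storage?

ΔV ≈ 5.33 × 10^5 m³

A = 230 ha = 2.3 × 10^6 m²
Unconfined: ΔV_u = Sy × A × Δh_u = 0.05 × 2.3 × 10^6 × 4.6 = 5.29 × 10^5 m³
Confined: ΔV_c = S × A × Δh_c = 2.6 × 10^-4 × 2.3 × 10^6 × 6.6 = 3947 m³
Total ΔV = 5.29 × 10^5 + 3947 = 5.329 × 10^5 m³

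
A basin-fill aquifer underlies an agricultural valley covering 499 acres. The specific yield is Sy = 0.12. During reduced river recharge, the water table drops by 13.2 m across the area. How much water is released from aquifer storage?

A = 499 acres = 2.019 × 10^6 m²
ΔV = Sy × A × Δh = 0.12 × 2.019 × 10^6 m² × 13.2 m = 3.199 × 10^6 m³

ΔV ≈ 3.2 × 10^6 m³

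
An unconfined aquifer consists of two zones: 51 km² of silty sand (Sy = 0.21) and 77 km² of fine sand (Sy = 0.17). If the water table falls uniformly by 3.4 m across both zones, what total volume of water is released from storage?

ΔV ≈ 8.09 × 10^7 m³

A₁ = 51 km² = 5.1 × 10^7 m²; A₂ = 77 km² = 7.7 × 10^7 m²
ΔV₁ = 0.21 × 5.1 × 10^7 × 3.4 = 3.641 × 10^7 m³
ΔV₂ = 0.17 × 7.7 × 10^7 × 3.4 = 4.451 × 10^7 m³
ΔV = ΔV₁ + ΔV₂ = 8.092 × 10^7 m³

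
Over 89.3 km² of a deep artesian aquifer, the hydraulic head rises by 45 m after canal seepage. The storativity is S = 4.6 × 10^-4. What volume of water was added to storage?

ΔV ≈ 1.85 × 10^6 m³

A = 89.3 km² = 8.93 × 10^7 m²
ΔV = S × A × Δh = 4.6 × 10^-4 × 8.93 × 10^7 m² × 45 m = 1.849 × 10^6 m³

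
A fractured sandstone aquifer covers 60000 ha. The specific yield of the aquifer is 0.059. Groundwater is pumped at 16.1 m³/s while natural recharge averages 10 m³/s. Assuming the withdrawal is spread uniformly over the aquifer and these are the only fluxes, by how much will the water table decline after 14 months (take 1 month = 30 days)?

A = 60000 ha = 6 × 10^8 m²
Net abstraction = 16.1 − 10 = 6.1 m³/s
Q_net = 6.1 m³/s = 5.27 × 10^5 m³/d
t = 14 months = 420 d
ΔV = Q × t = 5.27 × 10^5 m³/d × 420 d = 2.214 × 10^8 m³
Δh = ΔV / (Sy × A) = 2.214 × 10^8 / (0.059 × 6 × 10^8) = 6.253 m

Δh ≈ 6.25 m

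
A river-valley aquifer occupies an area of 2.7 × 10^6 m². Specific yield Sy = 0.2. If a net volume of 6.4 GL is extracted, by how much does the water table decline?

Δh ≈ 11.9 m

ΔV = 6.4 GL = 6.4 × 10^6 m³
Δh = ΔV / (Sy × A) = 6.4 × 10^6 m³ / (0.2 × 2.7 × 10^6 m²) = 11.85 m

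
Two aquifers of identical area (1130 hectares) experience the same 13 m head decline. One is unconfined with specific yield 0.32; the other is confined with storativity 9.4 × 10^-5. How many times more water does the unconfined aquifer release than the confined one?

A = 1130 hectares = 1.13 × 10^7 m²
Unconfined: ΔV_u = Sy × A × Δh = 0.32 × 1.13 × 10^7 × 13 = 4.701 × 10^7 m³
Confined: ΔV_c = S × A × Δh = 9.4 × 10^-5 × 1.13 × 10^7 × 13 = 13810 m³
Ratio = ΔV_u / ΔV_c = Sy / S = 0.32 / 9.4 × 10^-5 = 3404

ΔV_u / ΔV_c ≈ 3400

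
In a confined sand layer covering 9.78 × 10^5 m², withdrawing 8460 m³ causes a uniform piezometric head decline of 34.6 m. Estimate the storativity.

S ≈ 2.5 × 10^-4

S = ΔV / (A × Δh) = 8460 m³ / (9.78 × 10^5 m² × 34.6 m) = 2.5 × 10^-4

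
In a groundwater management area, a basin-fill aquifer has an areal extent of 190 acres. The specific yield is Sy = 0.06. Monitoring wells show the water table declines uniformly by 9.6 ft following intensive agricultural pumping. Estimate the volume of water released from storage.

A = 190 acres = 7.689 × 10^5 m²
Δh = 9.6 ft = 2.926 m
ΔV = Sy × A × Δh = 0.06 × 7.689 × 10^5 m² × 2.926 m = 1.35 × 10^5 m³

ΔV ≈ 1.35 × 10^5 m³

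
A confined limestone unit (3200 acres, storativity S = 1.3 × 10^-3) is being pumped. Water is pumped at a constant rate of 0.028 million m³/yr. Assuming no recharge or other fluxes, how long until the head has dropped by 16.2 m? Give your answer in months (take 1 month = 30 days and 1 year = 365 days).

A = 3200 acres = 1.295 × 10^7 m²
ΔV = S × A × Δh = 0.0013 × 1.295 × 10^7 × 16.2 = 2.727 × 10^5 m³
Q = 0.028 million m³/yr = 76.71 m³/d
t = ΔV / Q = 2.727 × 10^5 m³ / 76.71 m³/d = 3555 d
t = 3555 d ≈ 118.5 months

t ≈ 119 months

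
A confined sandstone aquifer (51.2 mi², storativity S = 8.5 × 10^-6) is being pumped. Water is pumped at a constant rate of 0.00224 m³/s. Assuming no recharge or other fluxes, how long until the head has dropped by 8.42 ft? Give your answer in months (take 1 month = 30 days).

t ≈ 0.498 months

A = 51.2 mi² = 1.326 × 10^8 m²
Δh = 8.42 ft = 2.566 m
ΔV = S × A × Δh = 8.5 × 10^-6 × 1.326 × 10^8 × 2.566 = 2893 m³
Q = 0.00224 m³/s = 193.5 m³/d
t = ΔV / Q = 2893 m³ / 193.5 m³/d = 14.95 d
t = 14.95 d ≈ 0.4982 months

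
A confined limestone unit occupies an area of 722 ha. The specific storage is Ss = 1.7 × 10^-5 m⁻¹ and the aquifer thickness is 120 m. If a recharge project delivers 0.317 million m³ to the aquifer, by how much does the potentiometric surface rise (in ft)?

Δh ≈ 70.6 ft

S = Ss × b = 1.7 × 10^-5 m⁻¹ × 120 m = 2.04 × 10^-3
A = 722 ha = 7.22 × 10^6 m²
ΔV = 0.317 million m³ = 3.17 × 10^5 m³
Δh = ΔV / (S × A) = 3.17 × 10^5 m³ / (0.00204 × 7.22 × 10^6 m²) = 21.52 m
Δh = 21.52 m = 70.61 ft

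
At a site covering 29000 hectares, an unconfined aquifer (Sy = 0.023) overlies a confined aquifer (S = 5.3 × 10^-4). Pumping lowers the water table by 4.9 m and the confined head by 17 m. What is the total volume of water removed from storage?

A = 29000 hectares = 2.9 × 10^8 m²
Unconfined: ΔV_u = Sy × A × Δh_u = 0.023 × 2.9 × 10^8 × 4.9 = 3.268 × 10^7 m³
Confined: ΔV_c = S × A × Δh_c = 5.3 × 10^-4 × 2.9 × 10^8 × 17 = 2.613 × 10^6 m³
Total ΔV = 3.268 × 10^7 + 2.613 × 10^6 = 3.53 × 10^7 m³

ΔV ≈ 3.53 × 10^7 m³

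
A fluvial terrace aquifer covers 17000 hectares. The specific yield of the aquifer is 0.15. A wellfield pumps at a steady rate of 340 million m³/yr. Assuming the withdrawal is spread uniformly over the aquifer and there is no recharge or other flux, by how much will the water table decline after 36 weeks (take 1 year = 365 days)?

Δh ≈ 9.21 m

A = 17000 hectares = 1.7 × 10^8 m²
Q = 340 million m³/yr = 9.315 × 10^5 m³/d
t = 36 weeks = 252 d
ΔV = Q × t = 9.315 × 10^5 m³/d × 252 d = 2.347 × 10^8 m³
Δh = ΔV / (Sy × A) = 2.347 × 10^8 / (0.15 × 1.7 × 10^8) = 9.205 m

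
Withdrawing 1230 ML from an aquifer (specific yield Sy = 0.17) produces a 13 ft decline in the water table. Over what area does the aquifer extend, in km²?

Δh = 13 ft = 3.962 m
ΔV = 1230 ML = 1.23 × 10^6 m³
A = ΔV / (Sy × Δh) = 1.23 × 10^6 / (0.17 × 3.962) = 1.826 × 10^6 m²
A = 1.826 × 10^6 m² = 1.826 km²

A ≈ 1.83 km²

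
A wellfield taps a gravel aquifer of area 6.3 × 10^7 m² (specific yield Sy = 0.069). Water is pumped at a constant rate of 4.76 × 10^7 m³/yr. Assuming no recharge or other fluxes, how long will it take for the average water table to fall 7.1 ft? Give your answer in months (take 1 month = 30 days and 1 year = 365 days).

Δh = 7.1 ft = 2.164 m
ΔV = Sy × A × Δh = 0.069 × 6.3 × 10^7 × 2.164 = 9.407 × 10^6 m³
Q = 4.76 × 10^7 m³/yr = 1.304 × 10^5 m³/d
t = ΔV / Q = 9.407 × 10^6 m³ / 1.304 × 10^5 m³/d = 72.14 d
t = 72.14 d ≈ 2.405 months

t ≈ 2.4 months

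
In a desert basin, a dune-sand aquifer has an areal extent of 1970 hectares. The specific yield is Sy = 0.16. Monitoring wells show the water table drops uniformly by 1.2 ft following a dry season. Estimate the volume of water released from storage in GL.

A = 1970 hectares = 1.97 × 10^7 m²
Δh = 1.2 ft = 0.3658 m
ΔV = Sy × A × Δh = 0.16 × 1.97 × 10^7 m² × 0.3658 m = 1.153 × 10^6 m³
ΔV = 1.153 × 10^6 m³ = 1.153 GL

ΔV ≈ 1.15 GL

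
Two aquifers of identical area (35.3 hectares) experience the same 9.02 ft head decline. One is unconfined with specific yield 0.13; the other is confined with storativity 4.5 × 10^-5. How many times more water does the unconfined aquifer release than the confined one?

ΔV_u / ΔV_c ≈ 2890

A = 35.3 hectares = 3.53 × 10^5 m²
Δh = 9.02 ft = 2.749 m
Unconfined: ΔV_u = Sy × A × Δh = 0.13 × 3.53 × 10^5 × 2.749 = 1.262 × 10^5 m³
Confined: ΔV_c = S × A × Δh = 4.5 × 10^-5 × 3.53 × 10^5 × 2.749 = 43.67 m³
Ratio = ΔV_u / ΔV_c = Sy / S = 0.13 / 4.5 × 10^-5 = 2889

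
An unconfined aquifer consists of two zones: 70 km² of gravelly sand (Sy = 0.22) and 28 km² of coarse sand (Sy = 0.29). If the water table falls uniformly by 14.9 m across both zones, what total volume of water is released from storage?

ΔV ≈ 3.5 × 10^8 m³

A₁ = 70 km² = 7 × 10^7 m²; A₂ = 28 km² = 2.8 × 10^7 m²
ΔV₁ = 0.22 × 7 × 10^7 × 14.9 = 2.295 × 10^8 m³
ΔV₂ = 0.29 × 2.8 × 10^7 × 14.9 = 1.21 × 10^8 m³
ΔV = ΔV₁ + ΔV₂ = 3.504 × 10^8 m³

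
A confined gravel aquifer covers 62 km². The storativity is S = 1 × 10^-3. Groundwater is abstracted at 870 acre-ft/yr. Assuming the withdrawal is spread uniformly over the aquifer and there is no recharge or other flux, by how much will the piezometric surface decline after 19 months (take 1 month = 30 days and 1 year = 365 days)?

A = 62 km² = 6.2 × 10^7 m²
Q = 870 acre-ft/yr = 2940 m³/d
t = 19 months = 570 d
ΔV = Q × t = 2940 m³/d × 570 d = 1.676 × 10^6 m³
Δh = ΔV / (S × A) = 1.676 × 10^6 / (0.001 × 6.2 × 10^7) = 27.03 m

Δh ≈ 27 m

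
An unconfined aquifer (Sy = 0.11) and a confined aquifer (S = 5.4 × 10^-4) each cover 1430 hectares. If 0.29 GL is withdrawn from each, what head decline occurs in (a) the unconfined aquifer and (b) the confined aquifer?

Δh_u ≈ 0.184 m; Δh_c ≈ 37.6 m

A = 1430 hectares = 1.43 × 10^7 m²
ΔV = 0.29 GL = 2.9 × 10^5 m³
Unconfined: Δh_u = ΔV/(Sy·A) = 2.9 × 10^5/(0.11 × 1.43 × 10^7) = 0.1844 m
Confined: Δh_c = ΔV/(S·A) = 2.9 × 10^5/(5.4 × 10^-4 × 1.43 × 10^7) = 37.56 m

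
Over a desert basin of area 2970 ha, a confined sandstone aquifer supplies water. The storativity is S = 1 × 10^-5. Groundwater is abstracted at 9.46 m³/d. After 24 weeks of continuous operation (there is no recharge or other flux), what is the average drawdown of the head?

Δh ≈ 5.35 m

A = 2970 ha = 2.97 × 10^7 m²
t = 24 weeks = 168 d
ΔV = Q × t = 9.46 m³/d × 168 d = 1589 m³
Δh = ΔV / (S × A) = 1589 / (1 × 10^-5 × 2.97 × 10^7) = 5.351 m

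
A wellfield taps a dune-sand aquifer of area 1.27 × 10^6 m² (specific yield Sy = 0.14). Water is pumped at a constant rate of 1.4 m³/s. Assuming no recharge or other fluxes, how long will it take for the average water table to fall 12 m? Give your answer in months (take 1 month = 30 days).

t ≈ 0.588 months

ΔV = Sy × A × Δh = 0.14 × 1.27 × 10^6 × 12 = 2.134 × 10^6 m³
Q = 1.4 m³/s = 1.21 × 10^5 m³/d
t = ΔV / Q = 2.134 × 10^6 m³ / 1.21 × 10^5 m³/d = 17.64 d
t = 17.64 d ≈ 0.588 months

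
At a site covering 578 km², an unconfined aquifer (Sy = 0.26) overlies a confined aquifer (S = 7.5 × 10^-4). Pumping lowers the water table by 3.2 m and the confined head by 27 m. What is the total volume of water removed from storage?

A = 578 km² = 5.78 × 10^8 m²
Unconfined: ΔV_u = Sy × A × Δh_u = 0.26 × 5.78 × 10^8 × 3.2 = 4.809 × 10^8 m³
Confined: ΔV_c = S × A × Δh_c = 7.5 × 10^-4 × 5.78 × 10^8 × 27 = 1.17 × 10^7 m³
Total ΔV = 4.809 × 10^8 + 1.17 × 10^7 = 4.926 × 10^8 m³

ΔV ≈ 4.93 × 10^8 m³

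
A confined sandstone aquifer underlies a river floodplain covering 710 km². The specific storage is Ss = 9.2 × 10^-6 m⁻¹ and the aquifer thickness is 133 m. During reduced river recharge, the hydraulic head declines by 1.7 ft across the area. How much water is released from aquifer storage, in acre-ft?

S = Ss × b = 9.2 × 10^-6 m⁻¹ × 133 m = 1.224 × 10^-3
A = 710 km² = 7.1 × 10^8 m²
Δh = 1.7 ft = 0.5182 m
ΔV = S × A × Δh = 0.001224 × 7.1 × 10^8 m² × 0.5182 m = 4.502 × 10^5 m³
ΔV = 4.502 × 10^5 m³ = 364.9 acre-ft

ΔV ≈ 365 acre-ft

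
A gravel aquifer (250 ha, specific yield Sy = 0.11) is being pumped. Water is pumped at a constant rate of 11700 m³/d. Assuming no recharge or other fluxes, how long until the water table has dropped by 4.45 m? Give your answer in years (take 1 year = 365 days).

t ≈ 0.287 years

A = 250 ha = 2.5 × 10^6 m²
ΔV = Sy × A × Δh = 0.11 × 2.5 × 10^6 × 4.45 = 1.224 × 10^6 m³
t = ΔV / Q = 1.224 × 10^6 m³ / 11700 m³/d = 104.6 d
t = 104.6 d ≈ 0.2866 years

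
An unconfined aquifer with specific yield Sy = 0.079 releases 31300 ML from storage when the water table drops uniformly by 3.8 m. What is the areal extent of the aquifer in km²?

ΔV = 31300 ML = 3.13 × 10^7 m³
A = ΔV / (Sy × Δh) = 3.13 × 10^7 / (0.079 × 3.8) = 1.043 × 10^8 m²
A = 1.043 × 10^8 m² = 104.3 km²

A ≈ 104 km²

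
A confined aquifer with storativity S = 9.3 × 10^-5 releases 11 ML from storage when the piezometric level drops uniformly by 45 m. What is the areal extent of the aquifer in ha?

A ≈ 263 ha

ΔV = 11 ML = 11000 m³
A = ΔV / (S × Δh) = 11000 / (9.3 × 10^-5 × 45) = 2.628 × 10^6 m²
A = 2.628 × 10^6 m² = 262.8 ha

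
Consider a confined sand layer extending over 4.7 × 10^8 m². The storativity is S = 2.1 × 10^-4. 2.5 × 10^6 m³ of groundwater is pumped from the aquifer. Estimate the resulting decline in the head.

Δh = ΔV / (S × A) = 2.5 × 10^6 m³ / (2.1 × 10^-4 × 4.7 × 10^8 m²) = 25.33 m

Δh ≈ 25.3 m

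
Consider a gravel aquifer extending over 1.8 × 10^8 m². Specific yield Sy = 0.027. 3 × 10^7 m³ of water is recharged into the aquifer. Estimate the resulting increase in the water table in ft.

Δh = ΔV / (Sy × A) = 3 × 10^7 m³ / (0.027 × 1.8 × 10^8 m²) = 6.173 m
Δh = 6.173 m = 20.25 ft

Δh ≈ 20.3 ft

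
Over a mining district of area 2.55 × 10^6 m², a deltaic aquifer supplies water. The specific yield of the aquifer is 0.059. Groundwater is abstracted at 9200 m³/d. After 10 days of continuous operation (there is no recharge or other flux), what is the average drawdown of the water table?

ΔV = Q × t = 9200 m³/d × 10 d = 92000 m³
Δh = ΔV / (Sy × A) = 92000 / (0.059 × 2.55 × 10^6) = 0.6115 m

Δh ≈ 0.611 m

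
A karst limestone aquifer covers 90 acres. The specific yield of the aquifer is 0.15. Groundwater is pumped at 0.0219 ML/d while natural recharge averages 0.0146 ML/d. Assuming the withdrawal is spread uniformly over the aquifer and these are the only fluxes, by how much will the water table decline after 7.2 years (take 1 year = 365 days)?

Δh ≈ 0.351 m

A = 90 acres = 3.642 × 10^5 m²
Net abstraction = 0.0219 − 0.0146 = 0.0073 ML/d
Q_net = 0.0073 ML/d = 7.3 m³/d
t = 7.2 years = 2628 d
ΔV = Q × t = 7.3 m³/d × 2628 d = 19180 m³
Δh = ΔV / (Sy × A) = 19180 / (0.15 × 3.642 × 10^5) = 0.3512 m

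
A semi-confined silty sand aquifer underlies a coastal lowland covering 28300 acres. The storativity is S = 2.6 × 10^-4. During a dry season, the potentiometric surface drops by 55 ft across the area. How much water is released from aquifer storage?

A = 28300 acres = 1.145 × 10^8 m²
Δh = 55 ft = 16.76 m
ΔV = S × A × Δh = 2.6 × 10^-4 × 1.145 × 10^8 m² × 16.76 m = 4.992 × 10^5 m³

ΔV ≈ 4.99 × 10^5 m³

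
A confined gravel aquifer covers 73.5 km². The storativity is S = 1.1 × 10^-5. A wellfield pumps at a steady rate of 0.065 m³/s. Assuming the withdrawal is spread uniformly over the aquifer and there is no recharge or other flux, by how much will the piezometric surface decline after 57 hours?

Δh ≈ 16.5 m

A = 73.5 km² = 7.35 × 10^7 m²
Q = 0.065 m³/s = 5616 m³/d
t = 57 hours = 2.375 d
ΔV = Q × t = 5616 m³/d × 2.375 d = 13340 m³
Δh = ΔV / (S × A) = 13340 / (1.1 × 10^-5 × 7.35 × 10^7) = 16.5 m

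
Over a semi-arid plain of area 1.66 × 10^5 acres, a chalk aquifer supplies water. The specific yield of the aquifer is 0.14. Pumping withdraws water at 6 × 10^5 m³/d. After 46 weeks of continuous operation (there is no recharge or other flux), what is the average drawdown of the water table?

A = 1.66 × 10^5 acres = 6.718 × 10^8 m²
t = 46 weeks = 322 d
ΔV = Q × t = 6 × 10^5 m³/d × 322 d = 1.932 × 10^8 m³
Δh = ΔV / (Sy × A) = 1.932 × 10^8 / (0.14 × 6.718 × 10^8) = 2.054 m

Δh ≈ 2.05 m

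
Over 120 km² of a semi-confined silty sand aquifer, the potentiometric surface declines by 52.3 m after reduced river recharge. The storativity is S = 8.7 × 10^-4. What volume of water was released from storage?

A = 120 km² = 1.2 × 10^8 m²
ΔV = S × A × Δh = 8.7 × 10^-4 × 1.2 × 10^8 m² × 52.3 m = 5.46 × 10^6 m³

ΔV ≈ 5.46 × 10^6 m³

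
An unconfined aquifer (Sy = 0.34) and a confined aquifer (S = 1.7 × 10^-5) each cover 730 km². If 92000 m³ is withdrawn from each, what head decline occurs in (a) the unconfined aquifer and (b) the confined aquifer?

Δh_u ≈ 3.71 × 10^-4 m; Δh_c ≈ 7.41 m

A = 730 km² = 7.3 × 10^8 m²
Unconfined: Δh_u = ΔV/(Sy·A) = 92000/(0.34 × 7.3 × 10^8) = 3.707 × 10^-4 m
Confined: Δh_c = ΔV/(S·A) = 92000/(1.7 × 10^-5 × 7.3 × 10^8) = 7.413 m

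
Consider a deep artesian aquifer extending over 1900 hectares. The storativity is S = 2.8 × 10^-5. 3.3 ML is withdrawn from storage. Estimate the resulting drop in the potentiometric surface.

A = 1900 hectares = 1.9 × 10^7 m²
ΔV = 3.3 ML = 3300 m³
Δh = ΔV / (S × A) = 3300 m³ / (2.8 × 10^-5 × 1.9 × 10^7 m²) = 6.203 m

Δh ≈ 6.2 m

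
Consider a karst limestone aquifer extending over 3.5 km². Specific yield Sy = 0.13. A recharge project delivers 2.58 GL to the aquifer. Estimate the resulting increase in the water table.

A = 3.5 km² = 3.5 × 10^6 m²
ΔV = 2.58 GL = 2.58 × 10^6 m³
Δh = ΔV / (Sy × A) = 2.58 × 10^6 m³ / (0.13 × 3.5 × 10^6 m²) = 5.67 m

Δh ≈ 5.67 m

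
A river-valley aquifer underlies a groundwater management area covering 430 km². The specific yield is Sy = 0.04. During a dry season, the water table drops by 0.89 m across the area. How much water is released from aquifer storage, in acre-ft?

ΔV ≈ 12400 acre-ft

A = 430 km² = 4.3 × 10^8 m²
ΔV = Sy × A × Δh = 0.04 × 4.3 × 10^8 m² × 0.89 m = 1.531 × 10^7 m³
ΔV = 1.531 × 10^7 m³ = 12410 acre-ft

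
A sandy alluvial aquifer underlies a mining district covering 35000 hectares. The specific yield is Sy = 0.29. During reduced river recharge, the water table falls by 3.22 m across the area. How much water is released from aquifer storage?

A = 35000 hectares = 3.5 × 10^8 m²
ΔV = Sy × A × Δh = 0.29 × 3.5 × 10^8 m² × 3.22 m = 3.268 × 10^8 m³

ΔV ≈ 3.27 × 10^8 m³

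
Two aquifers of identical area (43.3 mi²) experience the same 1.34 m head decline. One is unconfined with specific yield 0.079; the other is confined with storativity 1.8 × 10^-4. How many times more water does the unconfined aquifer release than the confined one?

A = 43.3 mi² = 1.121 × 10^8 m²
Unconfined: ΔV_u = Sy × A × Δh = 0.079 × 1.121 × 10^8 × 1.34 = 1.187 × 10^7 m³
Confined: ΔV_c = S × A × Δh = 1.8 × 10^-4 × 1.121 × 10^8 × 1.34 = 27050 m³
Ratio = ΔV_u / ΔV_c = Sy / S = 0.079 / 1.8 × 10^-4 = 438.9

ΔV_u / ΔV_c ≈ 439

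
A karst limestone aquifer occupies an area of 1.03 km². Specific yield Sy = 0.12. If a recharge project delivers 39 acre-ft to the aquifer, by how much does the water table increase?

A = 1.03 km² = 1.03 × 10^6 m²
ΔV = 39 acre-ft = 48110 m³
Δh = ΔV / (Sy × A) = 48110 m³ / (0.12 × 1.03 × 10^6 m²) = 0.3892 m

Δh ≈ 0.389 m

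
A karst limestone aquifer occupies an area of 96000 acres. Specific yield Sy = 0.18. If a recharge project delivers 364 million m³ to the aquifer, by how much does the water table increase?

A = 96000 acres = 3.885 × 10^8 m²
ΔV = 364 million m³ = 3.64 × 10^8 m³
Δh = ΔV / (Sy × A) = 3.64 × 10^8 m³ / (0.18 × 3.885 × 10^8 m²) = 5.205 m

Δh ≈ 5.21 m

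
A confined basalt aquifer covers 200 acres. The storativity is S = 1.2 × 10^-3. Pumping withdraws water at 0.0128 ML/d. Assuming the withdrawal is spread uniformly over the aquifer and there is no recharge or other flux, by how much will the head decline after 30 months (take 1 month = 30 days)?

Δh ≈ 11.9 m

A = 200 acres = 8.094 × 10^5 m²
Q = 0.0128 ML/d = 12.8 m³/d
t = 30 months = 900 d
ΔV = Q × t = 12.8 m³/d × 900 d = 11520 m³
Δh = ΔV / (S × A) = 11520 / (0.0012 × 8.094 × 10^5) = 11.86 m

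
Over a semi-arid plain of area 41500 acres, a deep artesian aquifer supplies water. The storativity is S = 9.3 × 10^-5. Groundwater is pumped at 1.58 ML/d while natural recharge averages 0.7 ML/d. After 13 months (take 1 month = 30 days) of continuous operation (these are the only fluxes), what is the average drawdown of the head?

Δh ≈ 22 m

A = 41500 acres = 1.679 × 10^8 m²
Net abstraction = 1.58 − 0.7 = 0.88 ML/d
Q_net = 0.88 ML/d = 880 m³/d
t = 13 months = 390 d
ΔV = Q × t = 880 m³/d × 390 d = 3.432 × 10^5 m³
Δh = ΔV / (S × A) = 3.432 × 10^5 / (9.3 × 10^-5 × 1.679 × 10^8) = 21.97 m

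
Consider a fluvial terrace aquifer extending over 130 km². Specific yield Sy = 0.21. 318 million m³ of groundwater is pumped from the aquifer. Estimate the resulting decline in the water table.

Δh ≈ 11.6 m

A = 130 km² = 1.3 × 10^8 m²
ΔV = 318 million m³ = 3.18 × 10^8 m³
Δh = ΔV / (Sy × A) = 3.18 × 10^8 m³ / (0.21 × 1.3 × 10^8 m²) = 11.65 m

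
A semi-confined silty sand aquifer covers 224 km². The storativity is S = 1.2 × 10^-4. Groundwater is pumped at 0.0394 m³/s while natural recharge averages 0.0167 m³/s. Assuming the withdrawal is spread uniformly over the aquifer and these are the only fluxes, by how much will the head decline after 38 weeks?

Δh ≈ 19.4 m

A = 224 km² = 2.24 × 10^8 m²
Net abstraction = 0.0394 − 0.0167 = 0.0227 m³/s
Q_net = 0.0227 m³/s = 1961 m³/d
t = 38 weeks = 266 d
ΔV = Q × t = 1961 m³/d × 266 d = 5.217 × 10^5 m³
Δh = ΔV / (S × A) = 5.217 × 10^5 / (1.2 × 10^-4 × 2.24 × 10^8) = 19.41 m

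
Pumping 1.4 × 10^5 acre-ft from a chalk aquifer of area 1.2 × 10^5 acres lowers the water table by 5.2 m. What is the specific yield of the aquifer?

A = 1.2 × 10^5 acres = 4.856 × 10^8 m²
ΔV = 1.4 × 10^5 acre-ft = 1.727 × 10^8 m³
Sy = ΔV / (A × Δh) = 1.727 × 10^8 m³ / (4.856 × 10^8 m² × 5.2 m) = 0.06838

Sy ≈ 0.068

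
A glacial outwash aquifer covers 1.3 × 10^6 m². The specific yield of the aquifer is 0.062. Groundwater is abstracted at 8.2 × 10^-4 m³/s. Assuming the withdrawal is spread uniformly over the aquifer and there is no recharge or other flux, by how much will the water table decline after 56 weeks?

Q = 8.2 × 10^-4 m³/s = 70.85 m³/d
t = 56 weeks = 392 d
ΔV = Q × t = 70.85 m³/d × 392 d = 27770 m³
Δh = ΔV / (Sy × A) = 27770 / (0.062 × 1.3 × 10^6) = 0.3446 m

Δh ≈ 0.345 m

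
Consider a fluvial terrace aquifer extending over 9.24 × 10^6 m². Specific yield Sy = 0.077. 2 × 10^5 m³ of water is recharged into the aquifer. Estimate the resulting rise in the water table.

Δh ≈ 0.281 m

Δh = ΔV / (Sy × A) = 2 × 10^5 m³ / (0.077 × 9.24 × 10^6 m²) = 0.2811 m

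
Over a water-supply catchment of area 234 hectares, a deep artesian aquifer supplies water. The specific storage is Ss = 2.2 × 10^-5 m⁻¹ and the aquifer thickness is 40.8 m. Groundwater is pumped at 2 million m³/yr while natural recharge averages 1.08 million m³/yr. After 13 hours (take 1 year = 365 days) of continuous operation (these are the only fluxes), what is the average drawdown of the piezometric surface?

S = Ss × b = 2.2 × 10^-5 m⁻¹ × 40.8 m = 8.976 × 10^-4
A = 234 hectares = 2.34 × 10^6 m²
Net abstraction = 2 − 1.08 = 0.92 million m³/yr
Q_net = 0.92 million m³/yr = 2521 m³/d
t = 13 hours = 0.5417 d
ΔV = Q × t = 2521 m³/d × 0.5417 d = 1365 m³
Δh = ΔV / (S × A) = 1365 / (8.976 × 10^-4 × 2.34 × 10^6) = 0.65 m

Δh ≈ 0.65 m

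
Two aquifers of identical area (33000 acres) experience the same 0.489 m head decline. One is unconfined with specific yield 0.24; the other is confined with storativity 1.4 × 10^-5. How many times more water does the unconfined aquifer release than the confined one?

A = 33000 acres = 1.335 × 10^8 m²
Unconfined: ΔV_u = Sy × A × Δh = 0.24 × 1.335 × 10^8 × 0.489 = 1.567 × 10^7 m³
Confined: ΔV_c = S × A × Δh = 1.4 × 10^-5 × 1.335 × 10^8 × 0.489 = 914.3 m³
Ratio = ΔV_u / ΔV_c = Sy / S = 0.24 / 1.4 × 10^-5 = 17140

ΔV_u / ΔV_c ≈ 17100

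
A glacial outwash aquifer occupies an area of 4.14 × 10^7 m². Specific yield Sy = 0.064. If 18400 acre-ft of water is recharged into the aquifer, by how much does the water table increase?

Δh ≈ 8.57 m

ΔV = 18400 acre-ft = 2.27 × 10^7 m³
Δh = ΔV / (Sy × A) = 2.27 × 10^7 m³ / (0.064 × 4.14 × 10^7 m²) = 8.566 m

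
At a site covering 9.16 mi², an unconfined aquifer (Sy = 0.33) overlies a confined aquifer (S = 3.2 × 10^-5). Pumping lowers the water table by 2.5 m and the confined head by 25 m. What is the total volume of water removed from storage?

A = 9.16 mi² = 2.372 × 10^7 m²
Unconfined: ΔV_u = Sy × A × Δh_u = 0.33 × 2.372 × 10^7 × 2.5 = 1.957 × 10^7 m³
Confined: ΔV_c = S × A × Δh_c = 3.2 × 10^-5 × 2.372 × 10^7 × 25 = 18980 m³
Total ΔV = 1.957 × 10^7 + 18980 = 1.959 × 10^7 m³

ΔV ≈ 1.96 × 10^7 m³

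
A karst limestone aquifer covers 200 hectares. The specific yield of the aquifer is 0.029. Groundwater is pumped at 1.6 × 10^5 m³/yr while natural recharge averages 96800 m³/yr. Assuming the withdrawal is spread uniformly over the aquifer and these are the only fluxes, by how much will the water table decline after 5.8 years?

Δh ≈ 6.32 m

A = 200 hectares = 2 × 10^6 m²
Net abstraction = 1.6 × 10^5 − 96800 = 63200 m³/yr
Q_net = 63200 m³/yr = 173.2 m³/d
t = 5.8 years = 2117 d
ΔV = Q × t = 173.2 m³/d × 2117 d = 3.666 × 10^5 m³
Δh = ΔV / (Sy × A) = 3.666 × 10^5 / (0.029 × 2 × 10^6) = 6.32 m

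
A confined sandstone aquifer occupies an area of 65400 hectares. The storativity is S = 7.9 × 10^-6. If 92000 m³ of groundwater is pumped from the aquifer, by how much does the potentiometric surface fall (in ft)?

A = 65400 hectares = 6.54 × 10^8 m²
Δh = ΔV / (S × A) = 92000 m³ / (7.9 × 10^-6 × 6.54 × 10^8 m²) = 17.81 m
Δh = 17.81 m = 58.42 ft

Δh ≈ 58.4 ft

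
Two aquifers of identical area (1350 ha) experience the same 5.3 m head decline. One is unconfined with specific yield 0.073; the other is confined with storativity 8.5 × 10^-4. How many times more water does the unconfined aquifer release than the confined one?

ΔV_u / ΔV_c ≈ 85.9

A = 1350 ha = 1.35 × 10^7 m²
Unconfined: ΔV_u = Sy × A × Δh = 0.073 × 1.35 × 10^7 × 5.3 = 5.223 × 10^6 m³
Confined: ΔV_c = S × A × Δh = 8.5 × 10^-4 × 1.35 × 10^7 × 5.3 = 60820 m³
Ratio = ΔV_u / ΔV_c = Sy / S = 0.073 / 8.5 × 10^-4 = 85.88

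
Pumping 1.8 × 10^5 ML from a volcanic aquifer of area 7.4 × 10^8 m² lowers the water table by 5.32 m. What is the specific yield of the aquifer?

Sy ≈ 0.046

ΔV = 1.8 × 10^5 ML = 1.8 × 10^8 m³
Sy = ΔV / (A × Δh) = 1.8 × 10^8 m³ / (7.4 × 10^8 m² × 5.32 m) = 0.04572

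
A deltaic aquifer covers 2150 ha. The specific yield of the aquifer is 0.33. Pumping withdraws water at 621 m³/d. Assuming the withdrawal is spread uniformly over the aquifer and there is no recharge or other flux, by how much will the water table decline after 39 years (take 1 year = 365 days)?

A = 2150 ha = 2.15 × 10^7 m²
t = 39 years = 14240 d
ΔV = Q × t = 621 m³/d × 14240 d = 8.84 × 10^6 m³
Δh = ΔV / (Sy × A) = 8.84 × 10^6 / (0.33 × 2.15 × 10^7) = 1.246 m

Δh ≈ 1.25 m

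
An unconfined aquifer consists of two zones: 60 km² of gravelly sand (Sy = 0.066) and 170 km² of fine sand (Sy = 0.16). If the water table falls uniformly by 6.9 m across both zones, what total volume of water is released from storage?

ΔV ≈ 2.15 × 10^8 m³

A₁ = 60 km² = 6 × 10^7 m²; A₂ = 170 km² = 1.7 × 10^8 m²
ΔV₁ = 0.066 × 6 × 10^7 × 6.9 = 2.732 × 10^7 m³
ΔV₂ = 0.16 × 1.7 × 10^8 × 6.9 = 1.877 × 10^8 m³
ΔV = ΔV₁ + ΔV₂ = 2.15 × 10^8 m³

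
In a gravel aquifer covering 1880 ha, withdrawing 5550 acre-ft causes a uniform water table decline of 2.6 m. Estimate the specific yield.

A = 1880 ha = 1.88 × 10^7 m²
ΔV = 5550 acre-ft = 6.846 × 10^6 m³
Sy = ΔV / (A × Δh) = 6.846 × 10^6 m³ / (1.88 × 10^7 m² × 2.6 m) = 0.1401

Sy ≈ 0.14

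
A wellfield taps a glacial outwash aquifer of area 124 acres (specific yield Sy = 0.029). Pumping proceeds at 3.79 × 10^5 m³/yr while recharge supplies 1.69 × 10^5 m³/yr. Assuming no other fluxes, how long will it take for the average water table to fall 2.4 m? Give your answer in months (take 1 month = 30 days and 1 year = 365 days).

t ≈ 2.02 months

A = 124 acres = 5.018 × 10^5 m²
ΔV = Sy × A × Δh = 0.029 × 5.018 × 10^5 × 2.4 = 34930 m³
Net withdrawal = 3.79 × 10^5 − 1.69 × 10^5 = 2.1 × 10^5 m³/yr = 575.3 m³/d
t = ΔV / Q = 34930 m³ / 575.3 m³/d = 60.7 d
t = 60.7 d ≈ 2.023 months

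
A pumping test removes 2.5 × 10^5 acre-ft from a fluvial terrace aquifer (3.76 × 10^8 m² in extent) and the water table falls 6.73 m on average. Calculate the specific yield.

Sy ≈ 0.12

ΔV = 2.5 × 10^5 acre-ft = 3.084 × 10^8 m³
Sy = ΔV / (A × Δh) = 3.084 × 10^8 m³ / (3.76 × 10^8 m² × 6.73 m) = 0.1219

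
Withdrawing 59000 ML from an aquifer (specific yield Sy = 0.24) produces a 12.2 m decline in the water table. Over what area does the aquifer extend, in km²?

A ≈ 20.2 km²

ΔV = 59000 ML = 5.9 × 10^7 m³
A = ΔV / (Sy × Δh) = 5.9 × 10^7 / (0.24 × 12.2) = 2.015 × 10^7 m²
A = 2.015 × 10^7 m² = 20.15 km²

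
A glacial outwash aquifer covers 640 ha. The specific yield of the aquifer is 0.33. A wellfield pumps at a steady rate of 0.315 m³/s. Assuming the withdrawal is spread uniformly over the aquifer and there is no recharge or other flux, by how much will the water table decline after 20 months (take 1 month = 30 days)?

A = 640 ha = 6.4 × 10^6 m²
Q = 0.315 m³/s = 27220 m³/d
t = 20 months = 600 d
ΔV = Q × t = 27220 m³/d × 600 d = 1.633 × 10^7 m³
Δh = ΔV / (Sy × A) = 1.633 × 10^7 / (0.33 × 6.4 × 10^6) = 7.732 m

Δh ≈ 7.73 m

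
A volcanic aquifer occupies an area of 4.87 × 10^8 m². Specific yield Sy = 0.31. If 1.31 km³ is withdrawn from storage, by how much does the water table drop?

ΔV = 1.31 km³ = 1.31 × 10^9 m³
Δh = ΔV / (Sy × A) = 1.31 × 10^9 m³ / (0.31 × 4.87 × 10^8 m²) = 8.677 m

Δh ≈ 8.68 m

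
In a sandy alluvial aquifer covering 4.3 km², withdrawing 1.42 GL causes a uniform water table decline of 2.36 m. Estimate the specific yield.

A = 4.3 km² = 4.3 × 10^6 m²
ΔV = 1.42 GL = 1.42 × 10^6 m³
Sy = ΔV / (A × Δh) = 1.42 × 10^6 m³ / (4.3 × 10^6 m² × 2.36 m) = 0.1399

Sy ≈ 0.14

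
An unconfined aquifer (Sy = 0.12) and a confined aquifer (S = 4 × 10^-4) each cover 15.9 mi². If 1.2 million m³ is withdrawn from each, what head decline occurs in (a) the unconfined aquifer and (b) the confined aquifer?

Δh_u ≈ 0.243 m; Δh_c ≈ 72.8 m

A = 15.9 mi² = 4.118 × 10^7 m²
ΔV = 1.2 million m³ = 1.2 × 10^6 m³
Unconfined: Δh_u = ΔV/(Sy·A) = 1.2 × 10^6/(0.12 × 4.118 × 10^7) = 0.2428 m
Confined: Δh_c = ΔV/(S·A) = 1.2 × 10^6/(4 × 10^-4 × 4.118 × 10^7) = 72.85 m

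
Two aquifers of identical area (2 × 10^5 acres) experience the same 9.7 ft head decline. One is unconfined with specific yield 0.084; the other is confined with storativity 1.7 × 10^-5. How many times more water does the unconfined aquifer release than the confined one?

ΔV_u / ΔV_c ≈ 4940

A = 2 × 10^5 acres = 8.094 × 10^8 m²
Δh = 9.7 ft = 2.957 m
Unconfined: ΔV_u = Sy × A × Δh = 0.084 × 8.094 × 10^8 × 2.957 = 2.01 × 10^8 m³
Confined: ΔV_c = S × A × Δh = 1.7 × 10^-5 × 8.094 × 10^8 × 2.957 = 40680 m³
Ratio = ΔV_u / ΔV_c = Sy / S = 0.084 / 1.7 × 10^-5 = 4941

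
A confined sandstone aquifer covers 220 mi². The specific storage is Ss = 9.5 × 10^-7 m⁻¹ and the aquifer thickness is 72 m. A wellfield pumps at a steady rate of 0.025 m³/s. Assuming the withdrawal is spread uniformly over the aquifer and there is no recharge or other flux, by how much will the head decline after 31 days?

Δh ≈ 1.72 m

S = Ss × b = 9.5 × 10^-7 m⁻¹ × 72 m = 6.84 × 10^-5
A = 220 mi² = 5.698 × 10^8 m²
Q = 0.025 m³/s = 2160 m³/d
ΔV = Q × t = 2160 m³/d × 31 d = 66960 m³
Δh = ΔV / (S × A) = 66960 / (6.84 × 10^-5 × 5.698 × 10^8) = 1.718 m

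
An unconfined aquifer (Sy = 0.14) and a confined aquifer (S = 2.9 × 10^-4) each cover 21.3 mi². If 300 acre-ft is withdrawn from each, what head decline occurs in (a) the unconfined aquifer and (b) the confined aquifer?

Δh_u ≈ 0.0479 m; Δh_c ≈ 23.1 m

A = 21.3 mi² = 5.517 × 10^7 m²
ΔV = 300 acre-ft = 3.7 × 10^5 m³
Unconfined: Δh_u = ΔV/(Sy·A) = 3.7 × 10^5/(0.14 × 5.517 × 10^7) = 0.04791 m
Confined: Δh_c = ΔV/(S·A) = 3.7 × 10^5/(2.9 × 10^-4 × 5.517 × 10^7) = 23.13 m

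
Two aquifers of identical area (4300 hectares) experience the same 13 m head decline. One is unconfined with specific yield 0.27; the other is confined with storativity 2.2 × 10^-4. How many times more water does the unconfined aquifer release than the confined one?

ΔV_u / ΔV_c ≈ 1230

A = 4300 hectares = 4.3 × 10^7 m²
Unconfined: ΔV_u = Sy × A × Δh = 0.27 × 4.3 × 10^7 × 13 = 1.509 × 10^8 m³
Confined: ΔV_c = S × A × Δh = 2.2 × 10^-4 × 4.3 × 10^7 × 13 = 1.23 × 10^5 m³
Ratio = ΔV_u / ΔV_c = Sy / S = 0.27 / 2.2 × 10^-4 = 1227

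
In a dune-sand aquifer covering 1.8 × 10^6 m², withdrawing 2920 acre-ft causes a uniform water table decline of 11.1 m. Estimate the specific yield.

Sy ≈ 0.18

ΔV = 2920 acre-ft = 3.602 × 10^6 m³
Sy = ΔV / (A × Δh) = 3.602 × 10^6 m³ / (1.8 × 10^6 m² × 11.1 m) = 0.1803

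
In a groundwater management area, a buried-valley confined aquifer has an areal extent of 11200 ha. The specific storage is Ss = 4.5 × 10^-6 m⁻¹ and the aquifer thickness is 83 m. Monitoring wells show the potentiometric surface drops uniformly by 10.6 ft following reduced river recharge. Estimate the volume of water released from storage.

ΔV ≈ 1.35 × 10^5 m³

S = Ss × b = 4.5 × 10^-6 m⁻¹ × 83 m = 3.735 × 10^-4
A = 11200 ha = 1.12 × 10^8 m²
Δh = 10.6 ft = 3.231 m
ΔV = S × A × Δh = 3.735 × 10^-4 × 1.12 × 10^8 m² × 3.231 m = 1.352 × 10^5 m³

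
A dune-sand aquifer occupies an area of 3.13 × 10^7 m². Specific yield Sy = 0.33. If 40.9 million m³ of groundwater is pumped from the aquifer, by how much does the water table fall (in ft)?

Δh ≈ 13 ft

ΔV = 40.9 million m³ = 4.09 × 10^7 m³
Δh = ΔV / (Sy × A) = 4.09 × 10^7 m³ / (0.33 × 3.13 × 10^7 m²) = 3.96 m
Δh = 3.96 m = 12.99 ft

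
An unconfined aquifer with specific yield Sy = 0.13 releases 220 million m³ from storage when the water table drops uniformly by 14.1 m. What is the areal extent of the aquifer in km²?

ΔV = 220 million m³ = 2.2 × 10^8 m³
A = ΔV / (Sy × Δh) = 2.2 × 10^8 / (0.13 × 14.1) = 1.2 × 10^8 m²
A = 1.2 × 10^8 m² = 120 km²

A ≈ 120 km²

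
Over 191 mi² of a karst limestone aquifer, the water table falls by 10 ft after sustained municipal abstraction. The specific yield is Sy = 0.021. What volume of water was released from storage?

A = 191 mi² = 4.947 × 10^8 m²
Δh = 10 ft = 3.048 m
ΔV = Sy × A × Δh = 0.021 × 4.947 × 10^8 m² × 3.048 m = 3.166 × 10^7 m³

ΔV ≈ 3.17 × 10^7 m³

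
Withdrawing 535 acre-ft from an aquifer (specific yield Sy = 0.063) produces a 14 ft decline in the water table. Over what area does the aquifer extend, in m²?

Δh = 14 ft = 4.267 m
ΔV = 535 acre-ft = 6.599 × 10^5 m³
A = ΔV / (Sy × Δh) = 6.599 × 10^5 / (0.063 × 4.267) = 2.455 × 10^6 m²

A ≈ 2.45 × 10^6 m²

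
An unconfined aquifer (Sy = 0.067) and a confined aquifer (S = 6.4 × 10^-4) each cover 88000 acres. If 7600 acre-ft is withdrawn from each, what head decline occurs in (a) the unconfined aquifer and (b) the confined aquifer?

Δh_u ≈ 0.393 m; Δh_c ≈ 41.1 m

A = 88000 acres = 3.561 × 10^8 m²
ΔV = 7600 acre-ft = 9.374 × 10^6 m³
Unconfined: Δh_u = ΔV/(Sy·A) = 9.374 × 10^6/(0.067 × 3.561 × 10^8) = 0.3929 m
Confined: Δh_c = ΔV/(S·A) = 9.374 × 10^6/(6.4 × 10^-4 × 3.561 × 10^8) = 41.13 m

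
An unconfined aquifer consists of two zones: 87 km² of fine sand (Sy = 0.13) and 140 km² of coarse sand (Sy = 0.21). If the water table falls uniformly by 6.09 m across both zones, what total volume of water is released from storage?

A₁ = 87 km² = 8.7 × 10^7 m²; A₂ = 140 km² = 1.4 × 10^8 m²
ΔV₁ = 0.13 × 8.7 × 10^7 × 6.09 = 6.888 × 10^7 m³
ΔV₂ = 0.21 × 1.4 × 10^8 × 6.09 = 1.79 × 10^8 m³
ΔV = ΔV₁ + ΔV₂ = 2.479 × 10^8 m³

ΔV ≈ 2.48 × 10^8 m³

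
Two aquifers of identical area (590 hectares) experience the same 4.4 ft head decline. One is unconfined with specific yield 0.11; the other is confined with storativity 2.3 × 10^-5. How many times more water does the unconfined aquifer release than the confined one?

A = 590 hectares = 5.9 × 10^6 m²
Δh = 4.4 ft = 1.341 m
Unconfined: ΔV_u = Sy × A × Δh = 0.11 × 5.9 × 10^6 × 1.341 = 8.704 × 10^5 m³
Confined: ΔV_c = S × A × Δh = 2.3 × 10^-5 × 5.9 × 10^6 × 1.341 = 182 m³
Ratio = ΔV_u / ΔV_c = Sy / S = 0.11 / 2.3 × 10^-5 = 4783

ΔV_u / ΔV_c ≈ 4780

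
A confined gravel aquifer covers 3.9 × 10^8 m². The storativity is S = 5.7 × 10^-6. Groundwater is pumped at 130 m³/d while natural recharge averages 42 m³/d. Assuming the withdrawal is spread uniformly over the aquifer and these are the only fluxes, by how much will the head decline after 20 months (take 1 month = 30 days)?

Δh ≈ 23.8 m

Net abstraction = 130 − 42 = 88 m³/d
t = 20 months = 600 d
ΔV = Q × t = 88 m³/d × 600 d = 52800 m³
Δh = ΔV / (S × A) = 52800 / (5.7 × 10^-6 × 3.9 × 10^8) = 23.75 m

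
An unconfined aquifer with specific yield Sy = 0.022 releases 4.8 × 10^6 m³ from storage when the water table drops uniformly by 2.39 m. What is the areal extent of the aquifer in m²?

A ≈ 9.13 × 10^7 m²

A = ΔV / (Sy × Δh) = 4.8 × 10^6 / (0.022 × 2.39) = 9.129 × 10^7 m²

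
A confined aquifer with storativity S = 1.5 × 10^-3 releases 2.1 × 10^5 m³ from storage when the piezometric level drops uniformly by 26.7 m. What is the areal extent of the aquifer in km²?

A ≈ 5.24 km²

A = ΔV / (S × Δh) = 2.1 × 10^5 / (0.0015 × 26.7) = 5.243 × 10^6 m²
A = 5.243 × 10^6 m² = 5.243 km²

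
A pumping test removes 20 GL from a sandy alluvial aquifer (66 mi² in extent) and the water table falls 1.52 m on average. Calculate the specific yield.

Sy ≈ 0.077

A = 66 mi² = 1.709 × 10^8 m²
ΔV = 20 GL = 2 × 10^7 m³
Sy = ΔV / (A × Δh) = 2 × 10^7 m³ / (1.709 × 10^8 m² × 1.52 m) = 0.07697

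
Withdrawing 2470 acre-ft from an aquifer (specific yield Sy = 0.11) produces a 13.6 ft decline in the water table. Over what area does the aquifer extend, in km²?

Δh = 13.6 ft = 4.145 m
ΔV = 2470 acre-ft = 3.047 × 10^6 m³
A = ΔV / (Sy × Δh) = 3.047 × 10^6 / (0.11 × 4.145) = 6.682 × 10^6 m²
A = 6.682 × 10^6 m² = 6.682 km²

A ≈ 6.68 km²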